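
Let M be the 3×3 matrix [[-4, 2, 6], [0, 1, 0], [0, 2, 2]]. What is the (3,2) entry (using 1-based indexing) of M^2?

6

Characteristic polynomial: s^3 + s^2 - 10s + 8 = (s - 2)(s - 1)(s + 4), so the eigenvalues are -4, 1, 2.
s=1: eigenvector (-2, 1, -2).
s=-4: eigenvector (1, 0, 0).
s=2: eigenvector (1, 0, 1).
P = [[-2, 1, 1], [1, 0, 0], [-2, 0, 1]], D = diag(1, -4, 2), P⁻¹ = [[0, 1, 0], [1, 0, -1], [0, 2, 1]].
M² = P·diag(1, 16, 4)·P⁻¹ = [[16, 6, -12], [0, 1, 0], [0, 6, 4]].
The requested entry is 6.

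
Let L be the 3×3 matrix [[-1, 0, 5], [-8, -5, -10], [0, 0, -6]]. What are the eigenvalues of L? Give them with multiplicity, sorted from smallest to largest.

Characteristic polynomial: p(λ) = λ^3 + 12λ^2 + 41λ + 30 = (λ + 1)(λ + 5)(λ + 6).
Roots (with multiplicity): -6, -5, -1.

-6, -5, -1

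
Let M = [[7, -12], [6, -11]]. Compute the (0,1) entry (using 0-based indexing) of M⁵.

Characteristic polynomial: s^2 + 4s - 5 = (s - 1)(s + 5), so the eigenvalues are -5, 1.
s=-5: eigenvector (1, 1).
s=1: eigenvector (2, 1).
P = [[1, 2], [1, 1]], D = diag(-5, 1), P⁻¹ = [[-1, 2], [1, -1]].
M⁵ = P·diag(-3125, 1)·P⁻¹ = [[3127, -6252], [3126, -6251]].
The requested entry is -6252.

-6252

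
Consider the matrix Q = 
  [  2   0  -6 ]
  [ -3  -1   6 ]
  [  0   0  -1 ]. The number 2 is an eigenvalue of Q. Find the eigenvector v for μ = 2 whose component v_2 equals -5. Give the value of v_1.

5

Q − 2I = [[0, 0, -6], [-3, -3, 6], [0, 0, -3]].
Solving (Q − 2I)v = 0 gives the eigenspace spanned by (5, -5, 0).
With v_2 = -5, v = (5, -5, 0), so v_1 = 5.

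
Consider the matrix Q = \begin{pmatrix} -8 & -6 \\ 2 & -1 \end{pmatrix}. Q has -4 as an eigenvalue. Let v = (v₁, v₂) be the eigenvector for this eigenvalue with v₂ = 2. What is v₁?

-3

Q + 4I = [[-4, -6], [2, 3]].
Solving (Q + 4I)v = 0 gives the eigenspace spanned by (-3, 2).
With v₂ = 2, v = (-3, 2), so v₁ = -3.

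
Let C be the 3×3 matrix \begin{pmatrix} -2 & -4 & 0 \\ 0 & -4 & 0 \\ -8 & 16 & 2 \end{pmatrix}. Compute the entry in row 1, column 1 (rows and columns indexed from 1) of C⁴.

16

Characteristic polynomial: t^3 + 4t^2 - 4t - 16 = (t - 2)(t + 2)(t + 4), so the eigenvalues are -4, -2, 2.
t=-2: eigenvector (1, 0, 2).
t=2: eigenvector (0, 0, 1).
t=-4: eigenvector (2, 1, 0).
P = [[1, 0, 2], [0, 0, 1], [2, 1, 0]], D = diag(-2, 2, -4), P⁻¹ = [[1, -2, 0], [-2, 4, 1], [0, 1, 0]].
C⁴ = P·diag(16, 16, 256)·P⁻¹ = [[16, 480, 0], [0, 256, 0], [0, 0, 16]].
The requested entry is 16.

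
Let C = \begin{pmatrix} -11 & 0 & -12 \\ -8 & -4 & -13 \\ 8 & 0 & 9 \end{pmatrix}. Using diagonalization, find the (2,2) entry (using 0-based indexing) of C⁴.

-159

Characteristic polynomial: s^3 + 6s^2 + 5s - 12 = (s - 1)(s + 3)(s + 4), so the eigenvalues are -4, -3, 1.
s=-4: eigenvector (0, 1, 0).
s=1: eigenvector (-1, -1, 1).
s=-3: eigenvector (-3, -2, 2).
P = [[0, -1, -3], [1, -1, -2], [0, 1, 2]], D = diag(-4, 1, -3), P⁻¹ = [[0, 1, 1], [2, 0, 3], [-1, 0, -1]].
C⁴ = P·diag(256, 1, 81)·P⁻¹ = [[241, 0, 240], [160, 256, 415], [-160, 0, -159]].
The requested entry is -159.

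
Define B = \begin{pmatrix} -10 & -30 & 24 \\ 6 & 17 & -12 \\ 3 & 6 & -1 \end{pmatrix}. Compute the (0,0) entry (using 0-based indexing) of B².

Characteristic polynomial: s^3 - 6s^2 + 3s + 10 = (s - 5)(s - 2)(s + 1), so the eigenvalues are -1, 2, 5.
s=2: eigenvector (-3, 2, 1).
s=5: eigenvector (-2, 1, 0).
s=-1: eigenvector (-4, 2, 1).
P = [[-3, -2, -4], [2, 1, 2], [1, 0, 1]], D = diag(2, 5, -1), P⁻¹ = [[1, 2, 0], [0, 1, -2], [-1, -2, 1]].
B² = P·diag(4, 25, 1)·P⁻¹ = [[-8, -66, 96], [6, 37, -48], [3, 6, 1]].
The requested entry is -8.

-8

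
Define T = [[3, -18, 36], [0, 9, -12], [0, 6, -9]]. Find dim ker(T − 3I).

2

T − 3I = [[0, -18, 36], [0, 6, -12], [0, 6, -12]].
This matrix has rank 1, so its null space has dimension 3 − 1 = 2.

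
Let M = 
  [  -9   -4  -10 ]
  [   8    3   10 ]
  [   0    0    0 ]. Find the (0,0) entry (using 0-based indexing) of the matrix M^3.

Characteristic polynomial: μ^3 + 6μ^2 + 5μ = μ(μ + 1)(μ + 5), so the eigenvalues are -5, -1, 0.
μ=-1: eigenvector (-1, 2, 0).
μ=-5: eigenvector (-1, 1, 0).
μ=0: eigenvector (-2, 2, 1).
P = [[-1, -1, -2], [2, 1, 2], [0, 0, 1]], D = diag(-1, -5, 0), P⁻¹ = [[1, 1, 0], [-2, -1, -2], [0, 0, 1]].
M³ = P·diag(-1, -125, 0)·P⁻¹ = [[-249, -124, -250], [248, 123, 250], [0, 0, 0]].
The requested entry is -249.

-249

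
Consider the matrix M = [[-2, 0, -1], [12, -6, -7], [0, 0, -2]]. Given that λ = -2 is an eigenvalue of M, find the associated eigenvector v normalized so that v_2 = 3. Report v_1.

1

M + 2I = [[0, 0, -1], [12, -4, -7], [0, 0, 0]].
Solving (M + 2I)v = 0 gives the eigenspace spanned by (1, 3, 0).
With v_2 = 3, v = (1, 3, 0), so v_1 = 1.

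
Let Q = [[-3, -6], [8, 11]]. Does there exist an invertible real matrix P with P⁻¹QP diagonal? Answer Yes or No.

Yes

Characteristic polynomial: p(t) = t^2 - 8t + 15 = (t - 5)(t - 3).
All 2 eigenvalues are distinct, so Q is diagonalizable.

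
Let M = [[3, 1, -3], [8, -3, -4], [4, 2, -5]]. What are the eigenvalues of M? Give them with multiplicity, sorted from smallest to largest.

Characteristic polynomial: p(t) = t^3 + 5t^2 + 3t - 9 = (t - 1)(t + 3)^2.
Roots (with multiplicity): -3, -3, 1.

-3, -3, 1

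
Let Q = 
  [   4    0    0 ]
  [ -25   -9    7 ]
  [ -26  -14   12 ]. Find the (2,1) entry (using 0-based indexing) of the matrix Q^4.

-1218

Characteristic polynomial: t^3 - 7t^2 + 2t + 40 = (t - 5)(t - 4)(t + 2), so the eigenvalues are -2, 4, 5.
t=4: eigenvector (1, -3, -2).
t=-2: eigenvector (0, 1, 1).
t=5: eigenvector (0, 1, 2).
P = [[1, 0, 0], [-3, 1, 1], [-2, 1, 2]], D = diag(4, -2, 5), P⁻¹ = [[1, 0, 0], [4, 2, -1], [-1, -1, 1]].
Q⁴ = P·diag(256, 16, 625)·P⁻¹ = [[256, 0, 0], [-1329, -593, 609], [-1698, -1218, 1234]].
The requested entry is -1218.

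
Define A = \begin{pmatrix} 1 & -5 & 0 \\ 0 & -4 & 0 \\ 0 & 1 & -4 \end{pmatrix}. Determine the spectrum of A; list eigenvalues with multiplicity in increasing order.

-4, -4, 1

Characteristic polynomial: p(μ) = μ^3 + 7μ^2 + 8μ - 16 = (μ - 1)(μ + 4)^2.
Roots (with multiplicity): -4, -4, 1.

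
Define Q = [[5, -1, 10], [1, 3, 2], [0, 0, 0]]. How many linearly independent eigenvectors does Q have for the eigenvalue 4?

Q − 4I = [[1, -1, 10], [1, -1, 2], [0, 0, -4]].
This matrix has rank 2, so its null space has dimension 3 − 2 = 1.

1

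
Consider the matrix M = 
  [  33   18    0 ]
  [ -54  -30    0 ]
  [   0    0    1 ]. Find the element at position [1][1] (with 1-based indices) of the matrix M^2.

Characteristic polynomial: t^3 - 4t^2 - 15t + 18 = (t - 6)(t - 1)(t + 3), so the eigenvalues are -3, 1, 6.
t=-3: eigenvector (1, -2, 0).
t=6: eigenvector (2, -3, 0).
t=1: eigenvector (0, 0, 1).
P = [[1, 2, 0], [-2, -3, 0], [0, 0, 1]], D = diag(-3, 6, 1), P⁻¹ = [[-3, -2, 0], [2, 1, 0], [0, 0, 1]].
M² = P·diag(9, 36, 1)·P⁻¹ = [[117, 54, 0], [-162, -72, 0], [0, 0, 1]].
The requested entry is 117.

117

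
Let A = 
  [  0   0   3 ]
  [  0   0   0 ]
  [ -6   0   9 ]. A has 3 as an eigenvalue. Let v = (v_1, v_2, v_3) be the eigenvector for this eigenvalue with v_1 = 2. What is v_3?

2

A − 3I = [[-3, 0, 3], [0, -3, 0], [-6, 0, 6]].
Solving (A − 3I)v = 0 gives the eigenspace spanned by (2, 0, 2).
With v_1 = 2, v = (2, 0, 2), so v_3 = 2.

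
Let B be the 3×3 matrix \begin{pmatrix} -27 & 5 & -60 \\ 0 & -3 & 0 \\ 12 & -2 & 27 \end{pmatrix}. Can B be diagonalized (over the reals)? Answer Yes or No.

Characteristic polynomial: p(μ) = μ^3 + 3μ^2 - 9μ - 27 = (μ - 3)(μ + 3)^2.
μ = -3 has algebraic multiplicity 2; rank(B + 3I) = 2, so geometric multiplicity = 1.
Geometric multiplicity < algebraic multiplicity, so B is not diagonalizable.

No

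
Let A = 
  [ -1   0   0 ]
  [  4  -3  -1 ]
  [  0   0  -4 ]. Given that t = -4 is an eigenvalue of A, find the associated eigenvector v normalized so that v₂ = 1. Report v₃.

A + 4I = [[3, 0, 0], [4, 1, -1], [0, 0, 0]].
Solving (A + 4I)v = 0 gives the eigenspace spanned by (0, 1, 1).
With v₂ = 1, v = (0, 1, 1), so v₃ = 1.

1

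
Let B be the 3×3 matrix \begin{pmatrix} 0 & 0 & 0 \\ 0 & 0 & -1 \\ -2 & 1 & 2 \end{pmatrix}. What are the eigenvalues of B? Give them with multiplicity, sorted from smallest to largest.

0, 1, 1

Characteristic polynomial: p(μ) = μ^3 - 2μ^2 + μ = μ(μ - 1)^2.
Roots (with multiplicity): 0, 1, 1.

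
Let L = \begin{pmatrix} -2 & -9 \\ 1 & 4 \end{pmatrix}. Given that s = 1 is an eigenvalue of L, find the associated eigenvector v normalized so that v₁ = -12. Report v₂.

4

L − 1I = [[-3, -9], [1, 3]].
Solving (L − 1I)v = 0 gives the eigenspace spanned by (-12, 4).
With v₁ = -12, v = (-12, 4), so v₂ = 4.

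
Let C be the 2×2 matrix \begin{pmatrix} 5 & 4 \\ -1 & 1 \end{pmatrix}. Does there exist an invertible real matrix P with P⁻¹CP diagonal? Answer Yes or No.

Characteristic polynomial: p(s) = s^2 - 6s + 9 = (s - 3)^2.
s = 3 has algebraic multiplicity 2; rank(C − 3I) = 1, so geometric multiplicity = 1.
Geometric multiplicity < algebraic multiplicity, so C is not diagonalizable.

No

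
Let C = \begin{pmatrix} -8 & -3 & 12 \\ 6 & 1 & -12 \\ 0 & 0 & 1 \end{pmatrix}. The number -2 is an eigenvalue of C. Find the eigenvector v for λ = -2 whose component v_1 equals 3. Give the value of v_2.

-6

C + 2I = [[-6, -3, 12], [6, 3, -12], [0, 0, 3]].
Solving (C + 2I)v = 0 gives the eigenspace spanned by (3, -6, 0).
With v_1 = 3, v = (3, -6, 0), so v_2 = -6.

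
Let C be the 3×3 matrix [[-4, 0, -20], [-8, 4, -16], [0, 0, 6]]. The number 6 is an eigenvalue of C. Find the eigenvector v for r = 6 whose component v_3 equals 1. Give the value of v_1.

C − 6I = [[-10, 0, -20], [-8, -2, -16], [0, 0, 0]].
Solving (C − 6I)v = 0 gives the eigenspace spanned by (-2, 0, 1).
With v_3 = 1, v = (-2, 0, 1), so v_1 = -2.

-2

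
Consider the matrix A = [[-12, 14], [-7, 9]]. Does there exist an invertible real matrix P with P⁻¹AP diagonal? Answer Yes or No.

Characteristic polynomial: p(r) = r^2 + 3r - 10 = (r - 2)(r + 5).
All 2 eigenvalues are distinct, so A is diagonalizable.

Yes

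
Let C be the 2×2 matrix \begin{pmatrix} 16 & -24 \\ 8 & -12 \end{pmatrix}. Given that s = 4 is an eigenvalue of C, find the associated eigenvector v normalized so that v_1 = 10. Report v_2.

C − 4I = [[12, -24], [8, -16]].
Solving (C − 4I)v = 0 gives the eigenspace spanned by (10, 5).
With v_1 = 10, v = (10, 5), so v_2 = 5.

5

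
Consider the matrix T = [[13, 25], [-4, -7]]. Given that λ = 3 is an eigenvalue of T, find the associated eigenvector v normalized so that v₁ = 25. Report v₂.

T − 3I = [[10, 25], [-4, -10]].
Solving (T − 3I)v = 0 gives the eigenspace spanned by (25, -10).
With v₁ = 25, v = (25, -10), so v₂ = -10.

-10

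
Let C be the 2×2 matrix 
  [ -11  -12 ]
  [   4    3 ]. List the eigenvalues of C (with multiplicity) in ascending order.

Characteristic polynomial: p(μ) = μ^2 + 8μ + 15 = (μ + 3)(μ + 5).
Roots (with multiplicity): -5, -3.

-5, -3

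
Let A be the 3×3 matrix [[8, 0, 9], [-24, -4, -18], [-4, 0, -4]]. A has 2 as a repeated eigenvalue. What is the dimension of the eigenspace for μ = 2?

A − 2I = [[6, 0, 9], [-24, -6, -18], [-4, 0, -6]].
This matrix has rank 2, so its null space has dimension 3 − 2 = 1.

1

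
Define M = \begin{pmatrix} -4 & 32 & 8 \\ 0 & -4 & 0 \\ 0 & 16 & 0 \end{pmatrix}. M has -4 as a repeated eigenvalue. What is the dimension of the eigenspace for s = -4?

M + 4I = [[0, 32, 8], [0, 0, 0], [0, 16, 4]].
This matrix has rank 1, so its null space has dimension 3 − 1 = 2.

2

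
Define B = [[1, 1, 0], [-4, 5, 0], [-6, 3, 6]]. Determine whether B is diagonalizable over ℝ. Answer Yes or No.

No

Characteristic polynomial: p(μ) = μ^3 - 12μ^2 + 45μ - 54 = (μ - 6)(μ - 3)^2.
μ = 3 has algebraic multiplicity 2; rank(B − 3I) = 2, so geometric multiplicity = 1.
Geometric multiplicity < algebraic multiplicity, so B is not diagonalizable.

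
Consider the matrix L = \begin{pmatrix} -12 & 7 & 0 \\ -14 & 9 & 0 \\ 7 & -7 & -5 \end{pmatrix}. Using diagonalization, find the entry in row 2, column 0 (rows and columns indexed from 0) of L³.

Characteristic polynomial: r^3 + 8r^2 + 5r - 50 = (r - 2)(r + 5)^2, so the eigenvalues are -5, -5, 2.
r=-5: eigenvector (0, 0, 1).
r=2: eigenvector (1, 2, -1).
r=-5: eigenvector (1, 1, -1).
P = [[0, 1, 1], [0, 2, 1], [1, -1, -1]], D = diag(-5, 2, -5), P⁻¹ = [[1, 0, 1], [-1, 1, 0], [2, -1, 0]].
L³ = P·diag(-125, 8, -125)·P⁻¹ = [[-258, 133, 0], [-266, 141, 0], [133, -133, -125]].
The requested entry is 133.

133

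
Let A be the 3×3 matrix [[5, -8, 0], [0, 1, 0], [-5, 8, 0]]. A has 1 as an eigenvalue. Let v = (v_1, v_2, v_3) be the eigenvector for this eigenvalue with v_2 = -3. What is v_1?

-6

A − 1I = [[4, -8, 0], [0, 0, 0], [-5, 8, -1]].
Solving (A − 1I)v = 0 gives the eigenspace spanned by (-6, -3, 6).
With v_2 = -3, v = (-6, -3, 6), so v_1 = -6.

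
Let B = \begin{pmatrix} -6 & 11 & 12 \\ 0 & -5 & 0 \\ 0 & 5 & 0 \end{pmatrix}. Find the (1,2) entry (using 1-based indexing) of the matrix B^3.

Characteristic polynomial: r^3 + 11r^2 + 30r = r(r + 5)(r + 6), so the eigenvalues are -6, -5, 0.
r=-6: eigenvector (1, 0, 0).
r=0: eigenvector (2, 0, 1).
r=-5: eigenvector (-1, 1, -1).
P = [[1, 2, -1], [0, 0, 1], [0, 1, -1]], D = diag(-6, 0, -5), P⁻¹ = [[1, -1, -2], [0, 1, 1], [0, 1, 0]].
B³ = P·diag(-216, 0, -125)·P⁻¹ = [[-216, 341, 432], [0, -125, 0], [0, 125, 0]].
The requested entry is 341.

341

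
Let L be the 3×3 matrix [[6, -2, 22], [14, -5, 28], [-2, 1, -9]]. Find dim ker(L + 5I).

1

L + 5I = [[11, -2, 22], [14, 0, 28], [-2, 1, -4]].
This matrix has rank 2, so its null space has dimension 3 − 2 = 1.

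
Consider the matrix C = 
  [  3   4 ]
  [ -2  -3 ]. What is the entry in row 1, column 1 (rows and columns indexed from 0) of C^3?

Characteristic polynomial: t^2 - 1 = (t - 1)(t + 1), so the eigenvalues are -1, 1.
t=-1: eigenvector (1, -1).
t=1: eigenvector (2, -1).
P = [[1, 2], [-1, -1]], D = diag(-1, 1), P⁻¹ = [[-1, -2], [1, 1]].
C³ = P·diag(-1, 1)·P⁻¹ = [[3, 4], [-2, -3]].
The requested entry is -3.

-3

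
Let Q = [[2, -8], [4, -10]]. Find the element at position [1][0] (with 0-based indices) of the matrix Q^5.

7744

Characteristic polynomial: μ^2 + 8μ + 12 = (μ + 2)(μ + 6), so the eigenvalues are -6, -2.
μ=-2: eigenvector (2, 1).
μ=-6: eigenvector (1, 1).
P = [[2, 1], [1, 1]], D = diag(-2, -6), P⁻¹ = [[1, -1], [-1, 2]].
Q⁵ = P·diag(-32, -7776)·P⁻¹ = [[7712, -15488], [7744, -15520]].
The requested entry is 7744.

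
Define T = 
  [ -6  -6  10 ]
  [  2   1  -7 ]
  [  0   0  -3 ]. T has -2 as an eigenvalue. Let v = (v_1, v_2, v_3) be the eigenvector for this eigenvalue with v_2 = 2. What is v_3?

0

T + 2I = [[-4, -6, 10], [2, 3, -7], [0, 0, -1]].
Solving (T + 2I)v = 0 gives the eigenspace spanned by (-3, 2, 0).
With v_2 = 2, v = (-3, 2, 0), so v_3 = 0.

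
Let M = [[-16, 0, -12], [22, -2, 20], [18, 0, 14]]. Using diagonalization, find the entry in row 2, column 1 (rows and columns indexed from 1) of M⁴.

Characteristic polynomial: r^3 + 4r^2 - 4r - 16 = (r - 2)(r + 2)(r + 4), so the eigenvalues are -4, -2, 2.
r=-4: eigenvector (1, -1, -1).
r=-2: eigenvector (0, 1, 0).
r=2: eigenvector (-2, 4, 3).
P = [[1, 0, -2], [-1, 1, 4], [-1, 0, 3]], D = diag(-4, -2, 2), P⁻¹ = [[3, 0, 2], [-1, 1, -2], [1, 0, 1]].
M⁴ = P·diag(256, 16, 16)·P⁻¹ = [[736, 0, 480], [-720, 16, -480], [-720, 0, -464]].
The requested entry is -720.

-720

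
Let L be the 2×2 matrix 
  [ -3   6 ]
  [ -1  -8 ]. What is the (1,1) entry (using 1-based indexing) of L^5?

Characteristic polynomial: t^2 + 11t + 30 = (t + 5)(t + 6), so the eigenvalues are -6, -5.
t=-5: eigenvector (-3, 1).
t=-6: eigenvector (-2, 1).
P = [[-3, -2], [1, 1]], D = diag(-5, -6), P⁻¹ = [[-1, -2], [1, 3]].
L⁵ = P·diag(-3125, -7776)·P⁻¹ = [[6177, 27906], [-4651, -17078]].
The requested entry is 6177.

6177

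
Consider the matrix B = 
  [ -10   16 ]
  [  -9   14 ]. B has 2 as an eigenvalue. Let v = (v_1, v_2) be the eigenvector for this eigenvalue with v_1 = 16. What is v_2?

12

B − 2I = [[-12, 16], [-9, 12]].
Solving (B − 2I)v = 0 gives the eigenspace spanned by (16, 12).
With v_1 = 16, v = (16, 12), so v_2 = 12.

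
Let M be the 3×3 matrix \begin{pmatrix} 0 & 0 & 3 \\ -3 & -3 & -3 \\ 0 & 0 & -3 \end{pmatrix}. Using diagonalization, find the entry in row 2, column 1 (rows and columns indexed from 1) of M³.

-27

Characteristic polynomial: t^3 + 6t^2 + 9t = t(t + 3)^2, so the eigenvalues are -3, -3, 0.
t=-3: eigenvector (1, -2, -1).
t=0: eigenvector (1, -1, 0).
t=-3: eigenvector (0, 1, 0).
P = [[1, 1, 0], [-2, -1, 1], [-1, 0, 0]], D = diag(-3, 0, -3), P⁻¹ = [[0, 0, -1], [1, 0, 1], [1, 1, -1]].
M³ = P·diag(-27, 0, -27)·P⁻¹ = [[0, 0, 27], [-27, -27, -27], [0, 0, -27]].
The requested entry is -27.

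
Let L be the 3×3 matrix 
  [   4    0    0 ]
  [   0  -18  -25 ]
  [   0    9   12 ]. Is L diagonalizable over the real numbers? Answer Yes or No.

Characteristic polynomial: p(μ) = μ^3 + 2μ^2 - 15μ - 36 = (μ - 4)(μ + 3)^2.
μ = -3 has algebraic multiplicity 2; rank(L + 3I) = 2, so geometric multiplicity = 1.
Geometric multiplicity < algebraic multiplicity, so L is not diagonalizable.

No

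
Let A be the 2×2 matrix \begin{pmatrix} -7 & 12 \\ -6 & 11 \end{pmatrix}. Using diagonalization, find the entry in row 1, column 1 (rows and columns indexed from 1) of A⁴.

Characteristic polynomial: s^2 - 4s - 5 = (s - 5)(s + 1), so the eigenvalues are -1, 5.
s=-1: eigenvector (2, 1).
s=5: eigenvector (-1, -1).
P = [[2, -1], [1, -1]], D = diag(-1, 5), P⁻¹ = [[1, -1], [1, -2]].
A⁴ = P·diag(1, 625)·P⁻¹ = [[-623, 1248], [-624, 1249]].
The requested entry is -623.

-623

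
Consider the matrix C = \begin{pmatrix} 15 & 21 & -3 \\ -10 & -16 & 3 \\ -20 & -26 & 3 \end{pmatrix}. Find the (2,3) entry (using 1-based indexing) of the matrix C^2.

-9

Characteristic polynomial: λ^3 - 2λ^2 - 15λ = λ(λ - 5)(λ + 3), so the eigenvalues are -3, 0, 5.
λ=5: eigenvector (3, -2, -4).
λ=-3: eigenvector (-1, 1, 1).
λ=0: eigenvector (-1, 1, 2).
P = [[3, -1, -1], [-2, 1, 1], [-4, 1, 2]], D = diag(5, -3, 0), P⁻¹ = [[1, 1, 0], [0, 2, -1], [2, 1, 1]].
C² = P·diag(25, 9, 0)·P⁻¹ = [[75, 57, 9], [-50, -32, -9], [-100, -82, -9]].
The requested entry is -9.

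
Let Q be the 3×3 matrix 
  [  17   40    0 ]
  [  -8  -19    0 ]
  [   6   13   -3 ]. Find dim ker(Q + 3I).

1

Q + 3I = [[20, 40, 0], [-8, -16, 0], [6, 13, 0]].
This matrix has rank 2, so its null space has dimension 3 − 2 = 1.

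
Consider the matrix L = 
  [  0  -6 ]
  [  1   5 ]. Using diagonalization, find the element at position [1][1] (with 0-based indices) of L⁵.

Characteristic polynomial: s^2 - 5s + 6 = (s - 3)(s - 2), so the eigenvalues are 2, 3.
s=2: eigenvector (-3, 1).
s=3: eigenvector (-2, 1).
P = [[-3, -2], [1, 1]], D = diag(2, 3), P⁻¹ = [[-1, -2], [1, 3]].
L⁵ = P·diag(32, 243)·P⁻¹ = [[-390, -1266], [211, 665]].
The requested entry is 665.

665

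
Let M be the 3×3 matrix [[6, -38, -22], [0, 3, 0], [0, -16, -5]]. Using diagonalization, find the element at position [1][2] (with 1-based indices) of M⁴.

Characteristic polynomial: r^3 - 4r^2 - 27r + 90 = (r - 6)(r - 3)(r + 5), so the eigenvalues are -5, 3, 6.
r=6: eigenvector (1, 0, 0).
r=3: eigenvector (-2, 1, -2).
r=-5: eigenvector (2, 0, 1).
P = [[1, -2, 2], [0, 1, 0], [0, -2, 1]], D = diag(6, 3, -5), P⁻¹ = [[1, -2, -2], [0, 1, 0], [0, 2, 1]].
M⁴ = P·diag(1296, 81, 625)·P⁻¹ = [[1296, -254, -1342], [0, 81, 0], [0, 1088, 625]].
The requested entry is -254.

-254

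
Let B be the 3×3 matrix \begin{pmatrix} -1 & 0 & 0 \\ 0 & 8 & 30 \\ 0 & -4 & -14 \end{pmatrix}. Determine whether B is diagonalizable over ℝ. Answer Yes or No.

Characteristic polynomial: p(t) = t^3 + 7t^2 + 14t + 8 = (t + 1)(t + 2)(t + 4).
All 3 eigenvalues are distinct, so B is diagonalizable.

Yes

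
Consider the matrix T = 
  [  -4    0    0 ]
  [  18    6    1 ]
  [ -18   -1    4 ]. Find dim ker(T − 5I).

T − 5I = [[-9, 0, 0], [18, 1, 1], [-18, -1, -1]].
This matrix has rank 2, so its null space has dimension 3 − 2 = 1.

1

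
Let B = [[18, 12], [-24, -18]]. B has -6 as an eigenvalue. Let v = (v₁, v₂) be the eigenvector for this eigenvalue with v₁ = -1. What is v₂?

B + 6I = [[24, 12], [-24, -12]].
Solving (B + 6I)v = 0 gives the eigenspace spanned by (-1, 2).
With v₁ = -1, v = (-1, 2), so v₂ = 2.

2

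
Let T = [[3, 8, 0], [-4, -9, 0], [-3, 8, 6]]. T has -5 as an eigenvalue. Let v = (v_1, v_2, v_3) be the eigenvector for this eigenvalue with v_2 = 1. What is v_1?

T + 5I = [[8, 8, 0], [-4, -4, 0], [-3, 8, 11]].
Solving (T + 5I)v = 0 gives the eigenspace spanned by (-1, 1, -1).
With v_2 = 1, v = (-1, 1, -1), so v_1 = -1.

-1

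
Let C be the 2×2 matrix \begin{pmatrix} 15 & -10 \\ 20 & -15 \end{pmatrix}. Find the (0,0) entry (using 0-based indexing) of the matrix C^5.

9375

Characteristic polynomial: s^2 - 25 = (s - 5)(s + 5), so the eigenvalues are -5, 5.
s=-5: eigenvector (1, 2).
s=5: eigenvector (1, 1).
P = [[1, 1], [2, 1]], D = diag(-5, 5), P⁻¹ = [[-1, 1], [2, -1]].
C⁵ = P·diag(-3125, 3125)·P⁻¹ = [[9375, -6250], [12500, -9375]].
The requested entry is 9375.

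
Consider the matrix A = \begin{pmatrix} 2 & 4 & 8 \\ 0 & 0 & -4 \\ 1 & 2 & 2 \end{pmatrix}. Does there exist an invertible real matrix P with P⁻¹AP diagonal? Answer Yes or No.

No

Characteristic polynomial: p(s) = s^3 - 4s^2 + 4s = s(s - 2)^2.
s = 2 has algebraic multiplicity 2; rank(A − 2I) = 2, so geometric multiplicity = 1.
Geometric multiplicity < algebraic multiplicity, so A is not diagonalizable.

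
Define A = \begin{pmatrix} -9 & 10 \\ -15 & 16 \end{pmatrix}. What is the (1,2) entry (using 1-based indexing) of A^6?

93310

Characteristic polynomial: r^2 - 7r + 6 = (r - 6)(r - 1), so the eigenvalues are 1, 6.
r=6: eigenvector (2, 3).
r=1: eigenvector (1, 1).
P = [[2, 1], [3, 1]], D = diag(6, 1), P⁻¹ = [[-1, 1], [3, -2]].
A⁶ = P·diag(46656, 1)·P⁻¹ = [[-93309, 93310], [-139965, 139966]].
The requested entry is 93310.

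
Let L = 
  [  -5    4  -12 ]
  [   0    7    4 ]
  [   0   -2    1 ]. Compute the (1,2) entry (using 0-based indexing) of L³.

Characteristic polynomial: μ^3 - 3μ^2 - 25μ + 75 = (μ - 5)(μ - 3)(μ + 5), so the eigenvalues are -5, 3, 5.
μ=-5: eigenvector (1, 0, 0).
μ=3: eigenvector (-2, -1, 1).
μ=5: eigenvector (-2, -2, 1).
P = [[1, -2, -2], [0, -1, -2], [0, 1, 1]], D = diag(-5, 3, 5), P⁻¹ = [[1, 0, 2], [0, 1, 2], [0, -1, -1]].
L³ = P·diag(-125, 27, 125)·P⁻¹ = [[-125, 196, -108], [0, 223, 196], [0, -98, -71]].
The requested entry is 196.

196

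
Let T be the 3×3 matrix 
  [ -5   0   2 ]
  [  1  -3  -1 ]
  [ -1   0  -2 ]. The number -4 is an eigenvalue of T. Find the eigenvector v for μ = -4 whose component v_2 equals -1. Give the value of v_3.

T + 4I = [[-1, 0, 2], [1, 1, -1], [-1, 0, 2]].
Solving (T + 4I)v = 0 gives the eigenspace spanned by (2, -1, 1).
With v_2 = -1, v = (2, -1, 1), so v_3 = 1.

1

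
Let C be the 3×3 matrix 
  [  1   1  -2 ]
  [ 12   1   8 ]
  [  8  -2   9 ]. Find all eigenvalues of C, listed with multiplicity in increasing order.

3, 3, 5

Characteristic polynomial: p(λ) = λ^3 - 11λ^2 + 39λ - 45 = (λ - 5)(λ - 3)^2.
Roots (with multiplicity): 3, 3, 5.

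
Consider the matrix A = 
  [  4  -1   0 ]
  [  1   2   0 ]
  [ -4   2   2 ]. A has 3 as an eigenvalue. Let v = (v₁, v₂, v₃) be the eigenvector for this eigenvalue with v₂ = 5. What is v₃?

A − 3I = [[1, -1, 0], [1, -1, 0], [-4, 2, -1]].
Solving (A − 3I)v = 0 gives the eigenspace spanned by (5, 5, -10).
With v₂ = 5, v = (5, 5, -10), so v₃ = -10.

-10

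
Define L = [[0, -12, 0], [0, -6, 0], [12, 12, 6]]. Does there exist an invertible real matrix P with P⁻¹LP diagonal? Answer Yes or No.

Characteristic polynomial: p(s) = s^3 - 36s = s(s - 6)(s + 6).
All 3 eigenvalues are distinct, so L is diagonalizable.

Yes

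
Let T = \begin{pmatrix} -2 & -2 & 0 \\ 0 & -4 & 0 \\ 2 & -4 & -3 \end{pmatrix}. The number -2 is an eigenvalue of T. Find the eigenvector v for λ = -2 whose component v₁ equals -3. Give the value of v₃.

-6

T + 2I = [[0, -2, 0], [0, -2, 0], [2, -4, -1]].
Solving (T + 2I)v = 0 gives the eigenspace spanned by (-3, 0, -6).
With v₁ = -3, v = (-3, 0, -6), so v₃ = -6.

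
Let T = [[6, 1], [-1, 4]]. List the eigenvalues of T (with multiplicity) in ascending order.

Characteristic polynomial: p(s) = s^2 - 10s + 25 = (s - 5)^2.
Roots (with multiplicity): 5, 5.

5, 5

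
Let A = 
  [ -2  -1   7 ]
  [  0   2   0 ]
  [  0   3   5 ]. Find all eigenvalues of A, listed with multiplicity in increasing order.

-2, 2, 5

Characteristic polynomial: p(t) = t^3 - 5t^2 - 4t + 20 = (t - 5)(t - 2)(t + 2).
Roots (with multiplicity): -2, 2, 5.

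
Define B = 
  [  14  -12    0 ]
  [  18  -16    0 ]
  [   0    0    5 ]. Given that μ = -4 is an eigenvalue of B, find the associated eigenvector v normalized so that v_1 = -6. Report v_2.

B + 4I = [[18, -12, 0], [18, -12, 0], [0, 0, 9]].
Solving (B + 4I)v = 0 gives the eigenspace spanned by (-6, -9, 0).
With v_1 = -6, v = (-6, -9, 0), so v_2 = -9.

-9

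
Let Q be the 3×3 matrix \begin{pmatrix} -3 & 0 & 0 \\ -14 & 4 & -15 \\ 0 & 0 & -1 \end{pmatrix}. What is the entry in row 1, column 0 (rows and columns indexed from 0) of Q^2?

Characteristic polynomial: r^3 - 13r - 12 = (r - 4)(r + 1)(r + 3), so the eigenvalues are -3, -1, 4.
r=-3: eigenvector (1, 2, 0).
r=4: eigenvector (0, 1, 0).
r=-1: eigenvector (0, 3, 1).
P = [[1, 0, 0], [2, 1, 3], [0, 0, 1]], D = diag(-3, 4, -1), P⁻¹ = [[1, 0, 0], [-2, 1, -3], [0, 0, 1]].
Q² = P·diag(9, 16, 1)·P⁻¹ = [[9, 0, 0], [-14, 16, -45], [0, 0, 1]].
The requested entry is -14.

-14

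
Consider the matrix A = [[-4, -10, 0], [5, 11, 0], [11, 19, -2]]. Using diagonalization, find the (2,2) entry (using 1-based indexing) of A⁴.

2591

Characteristic polynomial: s^3 - 5s^2 - 8s + 12 = (s - 6)(s - 1)(s + 2), so the eigenvalues are -2, 1, 6.
s=1: eigenvector (2, -1, 1).
s=6: eigenvector (-1, 1, 1).
s=-2: eigenvector (0, 0, 1).
P = [[2, -1, 0], [-1, 1, 0], [1, 1, 1]], D = diag(1, 6, -2), P⁻¹ = [[1, 1, 0], [1, 2, 0], [-2, -3, 1]].
A⁴ = P·diag(1, 1296, 16)·P⁻¹ = [[-1294, -2590, 0], [1295, 2591, 0], [1265, 2545, 16]].
The requested entry is 2591.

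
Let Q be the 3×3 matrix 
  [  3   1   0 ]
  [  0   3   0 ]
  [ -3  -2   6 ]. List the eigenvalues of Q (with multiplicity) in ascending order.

3, 3, 6

Characteristic polynomial: p(s) = s^3 - 12s^2 + 45s - 54 = (s - 6)(s - 3)^2.
Roots (with multiplicity): 3, 3, 6.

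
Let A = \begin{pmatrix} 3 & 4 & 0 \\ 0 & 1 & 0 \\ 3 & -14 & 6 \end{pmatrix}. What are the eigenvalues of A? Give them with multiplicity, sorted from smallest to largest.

1, 3, 6

Characteristic polynomial: p(μ) = μ^3 - 10μ^2 + 27μ - 18 = (μ - 6)(μ - 3)(μ - 1).
Roots (with multiplicity): 1, 3, 6.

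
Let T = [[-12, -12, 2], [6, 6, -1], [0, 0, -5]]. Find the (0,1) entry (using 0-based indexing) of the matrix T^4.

2592

Characteristic polynomial: r^3 + 11r^2 + 30r = r(r + 5)(r + 6), so the eigenvalues are -6, -5, 0.
r=-6: eigenvector (2, -1, 0).
r=0: eigenvector (1, -1, 0).
r=-5: eigenvector (2, -1, 1).
P = [[2, 1, 2], [-1, -1, -1], [0, 0, 1]], D = diag(-6, 0, -5), P⁻¹ = [[1, 1, -1], [-1, -2, 0], [0, 0, 1]].
T⁴ = P·diag(1296, 0, 625)·P⁻¹ = [[2592, 2592, -1342], [-1296, -1296, 671], [0, 0, 625]].
The requested entry is 2592.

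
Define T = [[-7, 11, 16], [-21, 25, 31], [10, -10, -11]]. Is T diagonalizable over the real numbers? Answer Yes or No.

No

Characteristic polynomial: p(s) = s^3 - 7s^2 + 8s + 16 = (s - 4)^2(s + 1).
s = 4 has algebraic multiplicity 2; rank(T − 4I) = 2, so geometric multiplicity = 1.
Geometric multiplicity < algebraic multiplicity, so T is not diagonalizable.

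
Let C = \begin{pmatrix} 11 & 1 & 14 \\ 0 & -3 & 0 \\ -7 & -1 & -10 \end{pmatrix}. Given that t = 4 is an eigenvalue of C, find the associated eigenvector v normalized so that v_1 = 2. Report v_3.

-1

C − 4I = [[7, 1, 14], [0, -7, 0], [-7, -1, -14]].
Solving (C − 4I)v = 0 gives the eigenspace spanned by (2, 0, -1).
With v_1 = 2, v = (2, 0, -1), so v_3 = -1.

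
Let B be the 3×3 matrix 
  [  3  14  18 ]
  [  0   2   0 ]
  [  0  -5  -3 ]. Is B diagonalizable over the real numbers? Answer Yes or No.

Characteristic polynomial: p(λ) = λ^3 - 2λ^2 - 9λ + 18 = (λ - 3)(λ - 2)(λ + 3).
All 3 eigenvalues are distinct, so B is diagonalizable.

Yes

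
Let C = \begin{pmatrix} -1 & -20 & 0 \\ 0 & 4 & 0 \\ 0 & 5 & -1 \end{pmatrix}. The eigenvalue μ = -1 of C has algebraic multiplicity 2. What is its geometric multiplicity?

2

C + 1I = [[0, -20, 0], [0, 5, 0], [0, 5, 0]].
This matrix has rank 1, so its null space has dimension 3 − 1 = 2.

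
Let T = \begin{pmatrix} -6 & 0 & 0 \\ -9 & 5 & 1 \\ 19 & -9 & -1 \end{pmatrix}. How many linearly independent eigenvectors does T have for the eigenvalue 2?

1

T − 2I = [[-8, 0, 0], [-9, 3, 1], [19, -9, -3]].
This matrix has rank 2, so its null space has dimension 3 − 2 = 1.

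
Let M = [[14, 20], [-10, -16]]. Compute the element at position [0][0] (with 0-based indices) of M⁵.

9824

Characteristic polynomial: s^2 + 2s - 24 = (s - 4)(s + 6), so the eigenvalues are -6, 4.
s=-6: eigenvector (1, -1).
s=4: eigenvector (2, -1).
P = [[1, 2], [-1, -1]], D = diag(-6, 4), P⁻¹ = [[-1, -2], [1, 1]].
M⁵ = P·diag(-7776, 1024)·P⁻¹ = [[9824, 17600], [-8800, -16576]].
The requested entry is 9824.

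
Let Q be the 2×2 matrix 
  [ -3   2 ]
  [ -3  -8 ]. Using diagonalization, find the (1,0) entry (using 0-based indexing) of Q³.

-273

Characteristic polynomial: s^2 + 11s + 30 = (s + 5)(s + 6), so the eigenvalues are -6, -5.
s=-5: eigenvector (-1, 1).
s=-6: eigenvector (-2, 3).
P = [[-1, -2], [1, 3]], D = diag(-5, -6), P⁻¹ = [[-3, -2], [1, 1]].
Q³ = P·diag(-125, -216)·P⁻¹ = [[57, 182], [-273, -398]].
The requested entry is -273.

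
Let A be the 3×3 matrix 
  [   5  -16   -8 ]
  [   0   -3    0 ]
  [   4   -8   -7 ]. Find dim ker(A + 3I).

A + 3I = [[8, -16, -8], [0, 0, 0], [4, -8, -4]].
This matrix has rank 1, so its null space has dimension 3 − 1 = 2.

2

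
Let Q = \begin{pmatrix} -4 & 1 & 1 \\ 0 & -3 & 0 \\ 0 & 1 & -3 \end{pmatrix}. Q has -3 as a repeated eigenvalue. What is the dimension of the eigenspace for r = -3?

Q + 3I = [[-1, 1, 1], [0, 0, 0], [0, 1, 0]].
This matrix has rank 2, so its null space has dimension 3 − 2 = 1.

1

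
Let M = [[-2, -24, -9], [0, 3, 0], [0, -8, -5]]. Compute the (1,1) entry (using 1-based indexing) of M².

Characteristic polynomial: μ^3 + 4μ^2 - 11μ - 30 = (μ - 3)(μ + 2)(μ + 5), so the eigenvalues are -5, -2, 3.
μ=-2: eigenvector (1, 0, 0).
μ=-5: eigenvector (3, 0, 1).
μ=3: eigenvector (-3, 1, -1).
P = [[1, 3, -3], [0, 0, 1], [0, 1, -1]], D = diag(-2, -5, 3), P⁻¹ = [[1, 0, -3], [0, 1, 1], [0, 1, 0]].
M² = P·diag(4, 25, 9)·P⁻¹ = [[4, 48, 63], [0, 9, 0], [0, 16, 25]].
The requested entry is 4.

4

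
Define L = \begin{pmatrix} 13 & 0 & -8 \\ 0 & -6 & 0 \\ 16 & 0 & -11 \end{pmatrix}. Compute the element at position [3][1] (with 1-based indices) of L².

32

Characteristic polynomial: r^3 + 4r^2 - 27r - 90 = (r - 5)(r + 3)(r + 6), so the eigenvalues are -6, -3, 5.
r=-3: eigenvector (-1, 0, -2).
r=-6: eigenvector (0, 1, 0).
r=5: eigenvector (1, 0, 1).
P = [[-1, 0, 1], [0, 1, 0], [-2, 0, 1]], D = diag(-3, -6, 5), P⁻¹ = [[1, 0, -1], [0, 1, 0], [2, 0, -1]].
L² = P·diag(9, 36, 25)·P⁻¹ = [[41, 0, -16], [0, 36, 0], [32, 0, -7]].
The requested entry is 32.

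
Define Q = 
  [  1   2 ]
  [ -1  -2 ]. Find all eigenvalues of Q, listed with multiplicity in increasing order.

-1, 0

Characteristic polynomial: p(λ) = λ^2 + λ = λ(λ + 1).
Roots (with multiplicity): -1, 0.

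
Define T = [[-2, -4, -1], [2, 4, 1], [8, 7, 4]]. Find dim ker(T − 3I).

1

T − 3I = [[-5, -4, -1], [2, 1, 1], [8, 7, 1]].
This matrix has rank 2, so its null space has dimension 3 − 2 = 1.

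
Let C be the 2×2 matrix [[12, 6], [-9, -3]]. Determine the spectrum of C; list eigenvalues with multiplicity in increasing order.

Characteristic polynomial: p(μ) = μ^2 - 9μ + 18 = (μ - 6)(μ - 3).
Roots (with multiplicity): 3, 6.

3, 6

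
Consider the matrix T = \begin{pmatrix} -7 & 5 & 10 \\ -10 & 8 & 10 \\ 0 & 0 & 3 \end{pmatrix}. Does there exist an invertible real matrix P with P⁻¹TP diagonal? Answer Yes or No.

Characteristic polynomial: p(μ) = μ^3 - 4μ^2 - 3μ + 18 = (μ - 3)^2(μ + 2).
μ = 3 has algebraic multiplicity 2; rank(T − 3I) = 1, so geometric multiplicity = 2.
Every eigenvalue has geometric = algebraic multiplicity, so T is diagonalizable.

Yes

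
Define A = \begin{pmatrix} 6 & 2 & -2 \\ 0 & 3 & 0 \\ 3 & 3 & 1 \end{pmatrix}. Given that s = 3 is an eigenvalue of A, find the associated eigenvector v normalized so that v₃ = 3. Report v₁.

A − 3I = [[3, 2, -2], [0, 0, 0], [3, 3, -2]].
Solving (A − 3I)v = 0 gives the eigenspace spanned by (2, 0, 3).
With v₃ = 3, v = (2, 0, 3), so v₁ = 2.

2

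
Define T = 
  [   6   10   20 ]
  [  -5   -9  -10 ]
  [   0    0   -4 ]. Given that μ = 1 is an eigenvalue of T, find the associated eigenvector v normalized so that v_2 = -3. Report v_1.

6

T − 1I = [[5, 10, 20], [-5, -10, -10], [0, 0, -5]].
Solving (T − 1I)v = 0 gives the eigenspace spanned by (6, -3, 0).
With v_2 = -3, v = (6, -3, 0), so v_1 = 6.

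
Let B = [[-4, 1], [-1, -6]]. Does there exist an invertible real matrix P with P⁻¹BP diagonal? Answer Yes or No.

Characteristic polynomial: p(t) = t^2 + 10t + 25 = (t + 5)^2.
t = -5 has algebraic multiplicity 2; rank(B + 5I) = 1, so geometric multiplicity = 1.
Geometric multiplicity < algebraic multiplicity, so B is not diagonalizable.

No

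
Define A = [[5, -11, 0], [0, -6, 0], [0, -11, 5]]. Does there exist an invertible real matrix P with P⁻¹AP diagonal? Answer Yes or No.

Yes

Characteristic polynomial: p(r) = r^3 - 4r^2 - 35r + 150 = (r - 5)^2(r + 6).
r = 5 has algebraic multiplicity 2; rank(A − 5I) = 1, so geometric multiplicity = 2.
Every eigenvalue has geometric = algebraic multiplicity, so A is diagonalizable.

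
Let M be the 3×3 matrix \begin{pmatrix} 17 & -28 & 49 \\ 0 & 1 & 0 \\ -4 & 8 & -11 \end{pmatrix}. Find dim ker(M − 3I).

1

M − 3I = [[14, -28, 49], [0, -2, 0], [-4, 8, -14]].
This matrix has rank 2, so its null space has dimension 3 − 2 = 1.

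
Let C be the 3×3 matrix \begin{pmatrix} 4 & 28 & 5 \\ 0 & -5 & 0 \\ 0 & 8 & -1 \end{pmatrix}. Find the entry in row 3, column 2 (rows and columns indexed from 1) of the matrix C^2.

-48

Characteristic polynomial: μ^3 + 2μ^2 - 19μ - 20 = (μ - 4)(μ + 1)(μ + 5), so the eigenvalues are -5, -1, 4.
μ=4: eigenvector (1, 0, 0).
μ=-5: eigenvector (-2, 1, -2).
μ=-1: eigenvector (-1, 0, 1).
P = [[1, -2, -1], [0, 1, 0], [0, -2, 1]], D = diag(4, -5, -1), P⁻¹ = [[1, 4, 1], [0, 1, 0], [0, 2, 1]].
C² = P·diag(16, 25, 1)·P⁻¹ = [[16, 12, 15], [0, 25, 0], [0, -48, 1]].
The requested entry is -48.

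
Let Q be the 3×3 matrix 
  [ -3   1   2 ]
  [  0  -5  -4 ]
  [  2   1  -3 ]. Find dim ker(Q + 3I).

Q + 3I = [[0, 1, 2], [0, -2, -4], [2, 1, 0]].
This matrix has rank 2, so its null space has dimension 3 − 2 = 1.

1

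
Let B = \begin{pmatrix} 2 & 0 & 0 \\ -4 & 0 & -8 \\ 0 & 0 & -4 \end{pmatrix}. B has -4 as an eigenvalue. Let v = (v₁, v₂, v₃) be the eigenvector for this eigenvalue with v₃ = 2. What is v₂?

B + 4I = [[6, 0, 0], [-4, 4, -8], [0, 0, 0]].
Solving (B + 4I)v = 0 gives the eigenspace spanned by (0, 4, 2).
With v₃ = 2, v = (0, 4, 2), so v₂ = 4.

4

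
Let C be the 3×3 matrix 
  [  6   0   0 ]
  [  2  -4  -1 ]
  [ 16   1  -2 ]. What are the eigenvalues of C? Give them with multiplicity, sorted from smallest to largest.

-3, -3, 6

Characteristic polynomial: p(s) = s^3 - 27s - 54 = (s - 6)(s + 3)^2.
Roots (with multiplicity): -3, -3, 6.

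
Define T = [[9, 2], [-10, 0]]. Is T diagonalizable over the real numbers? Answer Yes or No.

Characteristic polynomial: p(λ) = λ^2 - 9λ + 20 = (λ - 5)(λ - 4).
All 2 eigenvalues are distinct, so T is diagonalizable.

Yes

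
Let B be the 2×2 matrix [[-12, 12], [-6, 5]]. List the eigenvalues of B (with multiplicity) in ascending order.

Characteristic polynomial: p(λ) = λ^2 + 7λ + 12 = (λ + 3)(λ + 4).
Roots (with multiplicity): -4, -3.

-4, -3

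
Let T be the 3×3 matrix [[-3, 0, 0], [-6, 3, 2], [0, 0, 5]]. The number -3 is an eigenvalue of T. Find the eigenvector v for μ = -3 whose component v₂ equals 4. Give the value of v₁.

4

T + 3I = [[0, 0, 0], [-6, 6, 2], [0, 0, 8]].
Solving (T + 3I)v = 0 gives the eigenspace spanned by (4, 4, 0).
With v₂ = 4, v = (4, 4, 0), so v₁ = 4.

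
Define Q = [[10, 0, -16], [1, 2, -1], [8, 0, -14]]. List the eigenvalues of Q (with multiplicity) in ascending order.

Characteristic polynomial: p(t) = t^3 + 2t^2 - 20t + 24 = (t - 2)^2(t + 6).
Roots (with multiplicity): -6, 2, 2.

-6, 2, 2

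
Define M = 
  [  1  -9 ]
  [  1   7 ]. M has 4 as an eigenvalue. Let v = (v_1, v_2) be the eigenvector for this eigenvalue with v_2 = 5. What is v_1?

-15

M − 4I = [[-3, -9], [1, 3]].
Solving (M − 4I)v = 0 gives the eigenspace spanned by (-15, 5).
With v_2 = 5, v = (-15, 5), so v_1 = -15.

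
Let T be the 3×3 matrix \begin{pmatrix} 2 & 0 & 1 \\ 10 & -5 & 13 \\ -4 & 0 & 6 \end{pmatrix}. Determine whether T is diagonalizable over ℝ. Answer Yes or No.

Characteristic polynomial: p(μ) = μ^3 - 3μ^2 - 24μ + 80 = (μ - 4)^2(μ + 5).
μ = 4 has algebraic multiplicity 2; rank(T − 4I) = 2, so geometric multiplicity = 1.
Geometric multiplicity < algebraic multiplicity, so T is not diagonalizable.

No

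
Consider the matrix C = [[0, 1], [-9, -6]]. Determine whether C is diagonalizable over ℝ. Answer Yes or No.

No

Characteristic polynomial: p(λ) = λ^2 + 6λ + 9 = (λ + 3)^2.
λ = -3 has algebraic multiplicity 2; rank(C + 3I) = 1, so geometric multiplicity = 1.
Geometric multiplicity < algebraic multiplicity, so C is not diagonalizable.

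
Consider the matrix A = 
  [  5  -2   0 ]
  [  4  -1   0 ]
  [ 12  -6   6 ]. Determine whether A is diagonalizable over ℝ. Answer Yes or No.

Yes

Characteristic polynomial: p(μ) = μ^3 - 10μ^2 + 27μ - 18 = (μ - 6)(μ - 3)(μ - 1).
All 3 eigenvalues are distinct, so A is diagonalizable.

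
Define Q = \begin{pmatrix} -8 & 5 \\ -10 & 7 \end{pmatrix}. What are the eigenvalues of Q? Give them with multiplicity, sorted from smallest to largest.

-3, 2

Characteristic polynomial: p(λ) = λ^2 + λ - 6 = (λ - 2)(λ + 3).
Roots (with multiplicity): -3, 2.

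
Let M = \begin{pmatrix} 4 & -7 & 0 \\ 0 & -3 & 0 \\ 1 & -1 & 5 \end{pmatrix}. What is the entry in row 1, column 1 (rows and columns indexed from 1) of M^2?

Characteristic polynomial: λ^3 - 6λ^2 - 7λ + 60 = (λ - 5)(λ - 4)(λ + 3), so the eigenvalues are -3, 4, 5.
λ=4: eigenvector (1, 0, -1).
λ=-3: eigenvector (1, 1, 0).
λ=5: eigenvector (0, 0, 1).
P = [[1, 1, 0], [0, 1, 0], [-1, 0, 1]], D = diag(4, -3, 5), P⁻¹ = [[1, -1, 0], [0, 1, 0], [1, -1, 1]].
M² = P·diag(16, 9, 25)·P⁻¹ = [[16, -7, 0], [0, 9, 0], [9, -9, 25]].
The requested entry is 16.

16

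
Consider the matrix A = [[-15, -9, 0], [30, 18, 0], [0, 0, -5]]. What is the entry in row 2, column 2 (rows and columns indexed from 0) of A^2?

Characteristic polynomial: t^3 + 2t^2 - 15t = t(t - 3)(t + 5), so the eigenvalues are -5, 0, 3.
t=3: eigenvector (1, -2, 0).
t=0: eigenvector (3, -5, 0).
t=-5: eigenvector (0, 0, 1).
P = [[1, 3, 0], [-2, -5, 0], [0, 0, 1]], D = diag(3, 0, -5), P⁻¹ = [[-5, -3, 0], [2, 1, 0], [0, 0, 1]].
A² = P·diag(9, 0, 25)·P⁻¹ = [[-45, -27, 0], [90, 54, 0], [0, 0, 25]].
The requested entry is 25.

25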